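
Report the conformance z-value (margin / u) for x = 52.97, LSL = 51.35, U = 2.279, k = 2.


u = U / k = 2.279 / 2 = 1.1395
margin = |LSL - x| = |51.35 - 52.97| = 1.62
z = margin / u = 1.62 / 1.1395
z = 1.4217

1.4217


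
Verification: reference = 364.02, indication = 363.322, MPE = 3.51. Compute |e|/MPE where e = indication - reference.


e = indication - reference = 363.322 - 364.02 = -0.6980
|e| = 0.6980
ratio = |e| / MPE = 0.6980 / 3.51
ratio = 0.1989

0.1989


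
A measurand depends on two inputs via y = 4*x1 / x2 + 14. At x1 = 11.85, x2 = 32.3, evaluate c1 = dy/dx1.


y = 4*x1 / x2 + 14
dy/dx1 = 4/x2
Evaluate at x2 = 32.3: c1 = 4 / 32.3
c1 = 0.1238

0.1238


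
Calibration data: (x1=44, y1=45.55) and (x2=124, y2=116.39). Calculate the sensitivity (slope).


slope = (y2 - y1) / (x2 - x1)
= (116.39 - 45.55) / (124 - 44)
= 70.8400 / 80
= 0.8855

0.8855


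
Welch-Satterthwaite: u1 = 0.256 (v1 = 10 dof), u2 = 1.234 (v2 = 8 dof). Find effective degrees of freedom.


uc = sqrt(u1^2 + u2^2) = sqrt(0.256^2 + 1.234^2) = 1.2602746
v_eff = uc^4 / (u1^4/v1 + u2^4/v2)
= 1.2602746^4 / (0.256^4/10 + 1.234^4/8)
= 2.5226717 / 0.29027773
v_eff = 8.6905

8.6905


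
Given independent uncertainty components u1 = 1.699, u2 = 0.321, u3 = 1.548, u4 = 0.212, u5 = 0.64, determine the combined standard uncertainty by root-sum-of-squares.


uc = sqrt(1.699^2 + 0.321^2 + 1.548^2 + 0.212^2 + 0.64^2)
uc = sqrt(5.84049)
uc = 2.4167

2.4167


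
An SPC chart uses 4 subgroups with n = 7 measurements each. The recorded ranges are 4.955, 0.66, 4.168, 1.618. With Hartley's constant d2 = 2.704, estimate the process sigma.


R_bar = (4.955 + 0.66 + 4.168 + 1.618) / 4
R_bar = 11.401 / 4 = 2.85025
sigma_hat = R_bar / d2 = 2.85025 / 2.704 = 1.0541

1.0541


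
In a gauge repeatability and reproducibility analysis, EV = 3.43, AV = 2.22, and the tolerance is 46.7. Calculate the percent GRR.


GRR = sqrt(EV^2 + AV^2) = sqrt(3.43^2 + 2.22^2) = 4.0857435
%GRR = GRR / tol * 100 = 4.0857435 / 46.7 * 100
%GRR = 8.7489

8.7489


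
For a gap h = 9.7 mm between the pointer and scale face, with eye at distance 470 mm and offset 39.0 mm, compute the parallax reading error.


error = h * offset / d
= 9.7 * 39.0 / 470
= 0.8049

0.8049


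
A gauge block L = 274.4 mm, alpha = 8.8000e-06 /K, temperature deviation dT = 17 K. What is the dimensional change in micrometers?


dL = L * alpha * dT
= 274.4 * 8.8000e-06 * 17
= 0.0410502 mm
dL_um = 0.0410502 * 1000 = 41.0502 um

41.0502


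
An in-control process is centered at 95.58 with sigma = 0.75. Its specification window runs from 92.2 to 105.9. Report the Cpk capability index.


Cpu = (USL - mean) / (3*sigma) = (105.9 - 95.58) / (3*0.75) = 4.5867
Cpl = (mean - LSL) / (3*sigma) = (95.58 - 92.2) / (3*0.75) = 1.5022
Cpk = min(Cpu, Cpl) = 1.5022

1.5022


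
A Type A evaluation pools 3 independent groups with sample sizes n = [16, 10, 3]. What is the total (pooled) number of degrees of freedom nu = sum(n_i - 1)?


nu = sum_i (n_i - 1)
nu = ((16 - 1) + (10 - 1) + (3 - 1))
nu = 15 + 9 + 2
nu = 26

26


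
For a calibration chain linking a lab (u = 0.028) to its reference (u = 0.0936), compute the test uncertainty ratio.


TUR = u_lab / u_ref
= 0.028 / 0.0936
= 0.2991

0.2991


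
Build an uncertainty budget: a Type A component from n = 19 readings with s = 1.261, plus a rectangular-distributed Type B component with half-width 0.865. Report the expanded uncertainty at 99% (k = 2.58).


u_A = s / sqrt(n) = 1.261 / sqrt(19) = 0.28929324
u_B = half_width / sqrt(3) = 0.865 / sqrt(3) = 0.49940798
uc = sqrt(u_A^2 + u_B^2) = sqrt(0.28929324^2 + 0.49940798^2) = 0.57714722
U = k * uc = 2.58 * 0.57714722
U = 1.4890

1.4890


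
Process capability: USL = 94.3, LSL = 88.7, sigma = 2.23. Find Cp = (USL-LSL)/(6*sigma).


Cp = (USL - LSL) / (6 * sigma)
= (94.3 - 88.7) / (6 * 2.23)
= 5.6000 / 13.3800
= 0.4185

0.4185


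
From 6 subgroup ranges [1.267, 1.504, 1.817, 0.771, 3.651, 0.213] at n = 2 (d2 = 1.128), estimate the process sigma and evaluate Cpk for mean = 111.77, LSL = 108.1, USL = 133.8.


R_bar = (1.267 + 1.504 + 1.817 + 0.771 + 3.651 + 0.213) / 6 = 1.5371667
sigma = R_bar / d2 = 1.5371667 / 1.128 = 1.3627364
Cp = (USL - LSL)/(6*sigma) = (133.8 - 108.1)/(6*1.3627364) = 3.1432
Cpu = (133.8 - 111.77)/(3*1.3627364) = 5.3887
Cpl = (111.77 - 108.1)/(3*1.3627364) = 0.8977
Cpk = min(Cpu, Cpl) = 0.8977

0.8977


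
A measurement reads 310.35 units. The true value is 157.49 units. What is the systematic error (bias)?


Systematic error = measured - true
= 310.35 - 157.49
= 152.8600

152.8600


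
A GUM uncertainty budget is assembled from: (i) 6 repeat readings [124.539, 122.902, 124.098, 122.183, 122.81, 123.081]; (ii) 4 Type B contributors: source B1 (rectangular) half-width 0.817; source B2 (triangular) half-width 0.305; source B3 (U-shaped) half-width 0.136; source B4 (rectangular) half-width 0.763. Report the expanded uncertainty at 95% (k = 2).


mean = (124.539 + 122.902 + 124.098 + 122.183 + 122.81 + 123.081) / 6 = 123.2688333
s = sqrt(sum((x - mean)^2)/(n-1)) = 0.87866385
u_A = s / sqrt(n) = 0.87866385 / sqrt(6) = 0.35871301
u_B1 = 0.817 / sqrt(3) = 0.47169517
u_B2 = 0.305 / sqrt(6) = 0.12451573
u_B3 = 0.136 / sqrt(2) = 0.096166522
u_B4 = 0.763 / sqrt(3) = 0.44051826
uc = sqrt(0.35871301^2 + 0.47169517^2 + 0.12451573^2 + 0.096166522^2 + 0.44051826^2) = 0.75497011
U = k * uc = 2 * 0.75497011
U = 1.5099

1.5099


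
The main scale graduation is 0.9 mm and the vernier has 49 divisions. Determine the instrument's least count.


LC = MSD / n_div
= 0.9 / 49
= 0.0184

0.0184


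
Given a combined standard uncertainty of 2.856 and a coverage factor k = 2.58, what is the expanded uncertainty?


U = k * uc
U = 2.58 * 2.856
U = 7.3685

7.3685


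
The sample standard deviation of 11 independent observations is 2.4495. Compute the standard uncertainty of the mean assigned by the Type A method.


u_A = s / sqrt(n)
u_A = 2.4495 / sqrt(11)
u_A = 2.4495 / 3.3166248
u_A = 0.7386

0.7386


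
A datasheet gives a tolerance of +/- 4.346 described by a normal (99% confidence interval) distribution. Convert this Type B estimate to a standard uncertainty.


u_B = half_width / 2.576
u_B = 4.346 / 2.576
u_B = 1.6871

1.6871


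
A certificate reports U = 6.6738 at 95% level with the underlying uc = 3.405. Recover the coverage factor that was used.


k = U / uc
k = 6.6738 / 3.405
k = 1.96

1.96


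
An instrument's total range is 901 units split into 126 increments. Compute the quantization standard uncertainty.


resolution = range / divisions
resolution = 901 / 126 = 7.1507937
u_res = resolution / (2*sqrt(3))
u_res = 7.1507937 / 3.4641016
u_res = 2.0643

2.0643


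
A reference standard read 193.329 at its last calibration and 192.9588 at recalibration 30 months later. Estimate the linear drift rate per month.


rate = (v2 - v1) / months
= (192.9588 - 193.329) / 30
= -0.3702 / 30
= -0.0123

-0.0123


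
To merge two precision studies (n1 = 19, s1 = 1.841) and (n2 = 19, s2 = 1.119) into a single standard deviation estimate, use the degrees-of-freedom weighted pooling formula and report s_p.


s_p = sqrt(((n1-1)*s1^2 + (n2-1)*s2^2) / (n1+n2-2))
numerator = (19-1)*1.841^2 + (19-1)*1.119^2 = 61.007058 + 22.538898 = 83.545956
denominator = 19 + 19 - 2 = 36
s_p^2 = 83.545956 / 36 = 2.320721
s_p = sqrt(2.320721) = 1.5234

1.5234


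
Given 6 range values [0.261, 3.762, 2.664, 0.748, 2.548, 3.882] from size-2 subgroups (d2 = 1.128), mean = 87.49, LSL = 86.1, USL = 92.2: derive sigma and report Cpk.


R_bar = (0.261 + 3.762 + 2.664 + 0.748 + 2.548 + 3.882) / 6 = 2.3108333
sigma = R_bar / d2 = 2.3108333 / 1.128 = 2.0486111
Cp = (USL - LSL)/(6*sigma) = (92.2 - 86.1)/(6*2.0486111) = 0.4963
Cpu = (92.2 - 87.49)/(3*2.0486111) = 0.7664
Cpl = (87.49 - 86.1)/(3*2.0486111) = 0.2262
Cpk = min(Cpu, Cpl) = 0.2262

0.2262


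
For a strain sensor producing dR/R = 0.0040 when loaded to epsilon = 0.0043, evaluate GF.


GF = (dR/R) / epsilon
= 0.0040 / 0.0043
= 0.9302

0.9302


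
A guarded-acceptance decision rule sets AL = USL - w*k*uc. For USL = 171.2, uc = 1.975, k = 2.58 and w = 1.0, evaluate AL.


U = k * uc = 2.58 * 1.975 = 5.0955
guard band g = w * U = 1.0 * 5.0955 = 5.0955
AL = USL - g = 171.2 - 5.0955
AL = 166.1045

166.1045


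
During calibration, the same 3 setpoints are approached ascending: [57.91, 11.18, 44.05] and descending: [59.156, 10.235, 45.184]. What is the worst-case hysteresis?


|57.91 - 59.156| = 1.2460
|11.18 - 10.235| = 0.9450
|44.05 - 45.184| = 1.1340
hysteresis = max(diffs) = 1.2460

1.2460


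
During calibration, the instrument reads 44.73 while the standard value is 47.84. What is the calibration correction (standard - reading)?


Correction = standard - reading
= 47.84 - 44.73
= 3.1100

3.1100


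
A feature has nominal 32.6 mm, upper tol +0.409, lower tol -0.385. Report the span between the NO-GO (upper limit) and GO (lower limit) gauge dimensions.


GO = nominal - lower_tol (smallest hole = maximum material condition)
GO = 32.6 - 0.385 = 32.215
NO-GO = nominal + upper_tol (largest hole = least material condition)
NO-GO = 32.6 + 0.409 = 33.009
spread = NO-GO - GO = 33.009 - 32.215 = 0.7940

0.7940


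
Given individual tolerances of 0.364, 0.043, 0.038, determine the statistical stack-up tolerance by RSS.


RSS = sqrt(0.364^2 + 0.043^2 + 0.038^2)
= sqrt(0.135789)
= 0.3685

0.3685


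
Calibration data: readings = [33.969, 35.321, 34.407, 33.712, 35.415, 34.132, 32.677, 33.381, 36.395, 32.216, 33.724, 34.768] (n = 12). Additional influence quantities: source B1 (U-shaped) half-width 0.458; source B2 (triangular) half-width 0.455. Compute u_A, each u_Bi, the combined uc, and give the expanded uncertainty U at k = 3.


mean = (33.969 + 35.321 + 34.407 + 33.712 + 35.415 + 34.132 + 32.677 + 33.381 + 36.395 + 32.216 + 33.724 + 34.768) / 12 = 34.17641667
s = sqrt(sum((x - mean)^2)/(n-1)) = 1.1816376
u_A = s / sqrt(n) = 1.1816376 / sqrt(12) = 0.34110939
u_B1 = 0.458 / sqrt(2) = 0.32385491
u_B2 = 0.455 / sqrt(6) = 0.18575297
uc = sqrt(0.34110939^2 + 0.32385491^2 + 0.18575297^2) = 0.50570919
U = k * uc = 3 * 0.50570919
U = 1.5171

1.5171


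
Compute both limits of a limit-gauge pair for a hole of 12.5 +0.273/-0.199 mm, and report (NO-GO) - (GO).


GO = nominal - lower_tol (smallest hole = maximum material condition)
GO = 12.5 - 0.199 = 12.301
NO-GO = nominal + upper_tol (largest hole = least material condition)
NO-GO = 12.5 + 0.273 = 12.773
spread = NO-GO - GO = 12.773 - 12.301 = 0.4720

0.4720


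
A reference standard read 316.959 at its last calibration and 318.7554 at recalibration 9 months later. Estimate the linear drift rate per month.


rate = (v2 - v1) / months
= (318.7554 - 316.959) / 9
= 1.7964 / 9
= 0.1996

0.1996


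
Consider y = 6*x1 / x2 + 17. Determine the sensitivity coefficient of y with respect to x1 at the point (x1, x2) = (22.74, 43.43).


y = 6*x1 / x2 + 17
dy/dx1 = 6/x2
Evaluate at x2 = 43.43: c1 = 6 / 43.43
c1 = 0.1382

0.1382


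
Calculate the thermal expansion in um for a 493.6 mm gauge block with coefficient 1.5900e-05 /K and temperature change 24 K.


dL = L * alpha * dT
= 493.6 * 1.5900e-05 * 24
= 0.1883578 mm
dL_um = 0.1883578 * 1000 = 188.3578 um

188.3578


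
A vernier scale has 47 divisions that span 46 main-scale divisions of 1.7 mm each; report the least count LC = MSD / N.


LC = MSD / n_div
= 1.7 / 47
= 0.0362

0.0362


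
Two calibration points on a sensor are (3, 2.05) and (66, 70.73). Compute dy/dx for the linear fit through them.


slope = (y2 - y1) / (x2 - x1)
= (70.73 - 2.05) / (66 - 3)
= 68.6800 / 63
= 1.0902

1.0902


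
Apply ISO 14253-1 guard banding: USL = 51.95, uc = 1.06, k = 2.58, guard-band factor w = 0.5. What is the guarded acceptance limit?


U = k * uc = 2.58 * 1.06 = 2.7348
guard band g = w * U = 0.5 * 2.7348 = 1.3674
AL = USL - g = 51.95 - 1.3674
AL = 50.5826

50.5826


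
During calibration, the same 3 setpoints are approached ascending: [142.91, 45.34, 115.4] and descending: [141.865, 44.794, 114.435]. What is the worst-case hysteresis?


|142.91 - 141.865| = 1.0450
|45.34 - 44.794| = 0.5460
|115.4 - 114.435| = 0.9650
hysteresis = max(diffs) = 1.0450

1.0450


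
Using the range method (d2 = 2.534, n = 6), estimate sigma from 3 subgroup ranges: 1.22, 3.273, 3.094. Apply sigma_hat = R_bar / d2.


R_bar = (1.22 + 3.273 + 3.094) / 3
R_bar = 7.587 / 3 = 2.529
sigma_hat = R_bar / d2 = 2.529 / 2.534 = 0.9980

0.9980


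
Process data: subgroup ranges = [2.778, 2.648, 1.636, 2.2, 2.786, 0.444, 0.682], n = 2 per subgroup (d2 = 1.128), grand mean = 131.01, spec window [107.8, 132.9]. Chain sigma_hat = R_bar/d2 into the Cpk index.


R_bar = (2.778 + 2.648 + 1.636 + 2.2 + 2.786 + 0.444 + 0.682) / 7 = 1.882
sigma = R_bar / d2 = 1.882 / 1.128 = 1.6684397
Cp = (USL - LSL)/(6*sigma) = (132.9 - 107.8)/(6*1.6684397) = 2.5073
Cpu = (132.9 - 131.01)/(3*1.6684397) = 0.3776
Cpl = (131.01 - 107.8)/(3*1.6684397) = 4.6371
Cpk = min(Cpu, Cpl) = 0.3776

0.3776


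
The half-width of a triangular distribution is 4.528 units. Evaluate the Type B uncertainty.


u_B = half_width / sqrt(6)
u_B = 4.528 / 2.4494897
u_B = 1.8485

1.8485


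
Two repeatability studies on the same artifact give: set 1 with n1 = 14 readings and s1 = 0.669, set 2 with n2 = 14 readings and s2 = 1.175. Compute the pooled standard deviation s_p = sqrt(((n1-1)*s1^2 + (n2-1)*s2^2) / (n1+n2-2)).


s_p = sqrt(((n1-1)*s1^2 + (n2-1)*s2^2) / (n1+n2-2))
numerator = (14-1)*0.669^2 + (14-1)*1.175^2 = 5.818293 + 17.948125 = 23.766418
denominator = 14 + 14 - 2 = 26
s_p^2 = 23.766418 / 26 = 0.914093
s_p = sqrt(0.914093) = 0.9561

0.9561


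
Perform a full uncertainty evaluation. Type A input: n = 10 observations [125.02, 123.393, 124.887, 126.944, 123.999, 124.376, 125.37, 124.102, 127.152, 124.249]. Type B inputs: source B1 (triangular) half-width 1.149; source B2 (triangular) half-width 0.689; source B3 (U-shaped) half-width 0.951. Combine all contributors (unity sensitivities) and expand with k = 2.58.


mean = (125.02 + 123.393 + 124.887 + 126.944 + 123.999 + 124.376 + 125.37 + 124.102 + 127.152 + 124.249) / 10 = 124.9492
s = sqrt(sum((x - mean)^2)/(n-1)) = 1.2418057
u_A = s / sqrt(n) = 1.2418057 / sqrt(10) = 0.39269344
u_B1 = 1.149 / sqrt(6) = 0.46907729
u_B2 = 0.689 / sqrt(6) = 0.28128307
u_B3 = 0.951 / sqrt(2) = 0.67245855
uc = sqrt(0.39269344^2 + 0.46907729^2 + 0.28128307^2 + 0.67245855^2) = 0.95161038
U = k * uc = 2.58 * 0.95161038
U = 2.4552

2.4552


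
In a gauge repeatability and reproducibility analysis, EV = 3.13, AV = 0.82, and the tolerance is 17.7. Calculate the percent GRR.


GRR = sqrt(EV^2 + AV^2) = sqrt(3.13^2 + 0.82^2) = 3.2356298
%GRR = GRR / tol * 100 = 3.2356298 / 17.7 * 100
%GRR = 18.2804

18.2804


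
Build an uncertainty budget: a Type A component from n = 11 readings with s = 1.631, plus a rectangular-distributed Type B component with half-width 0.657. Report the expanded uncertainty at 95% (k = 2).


u_A = s / sqrt(n) = 1.631 / sqrt(11) = 0.491765
u_B = half_width / sqrt(3) = 0.657 / sqrt(3) = 0.37931913
uc = sqrt(u_A^2 + u_B^2) = sqrt(0.491765^2 + 0.37931913^2) = 0.62106024
U = k * uc = 2 * 0.62106024
U = 1.2421

1.2421


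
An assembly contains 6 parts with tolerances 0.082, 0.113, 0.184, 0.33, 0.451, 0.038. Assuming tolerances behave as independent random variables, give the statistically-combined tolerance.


RSS = sqrt(0.082^2 + 0.113^2 + 0.184^2 + 0.33^2 + 0.451^2 + 0.038^2)
= sqrt(0.367094)
= 0.6059

0.6059


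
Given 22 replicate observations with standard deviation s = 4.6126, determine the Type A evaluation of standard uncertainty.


u_A = s / sqrt(n)
u_A = 4.6126 / sqrt(22)
u_A = 4.6126 / 4.6904158
u_A = 0.9834

0.9834


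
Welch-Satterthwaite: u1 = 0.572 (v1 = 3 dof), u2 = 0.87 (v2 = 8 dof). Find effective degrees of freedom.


uc = sqrt(u1^2 + u2^2) = sqrt(0.572^2 + 0.87^2) = 1.0411935
v_eff = uc^4 / (u1^4/v1 + u2^4/v2)
= 1.0411935^4 / (0.572^4/3 + 0.87^4/8)
= 1.1752379 / 0.10729532
v_eff = 10.9533

10.9533


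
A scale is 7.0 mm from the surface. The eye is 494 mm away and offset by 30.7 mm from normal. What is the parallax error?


error = h * offset / d
= 7.0 * 30.7 / 494
= 0.4350

0.4350


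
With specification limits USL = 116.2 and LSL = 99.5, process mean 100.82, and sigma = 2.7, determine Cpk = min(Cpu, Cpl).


Cpu = (USL - mean) / (3*sigma) = (116.2 - 100.82) / (3*2.7) = 1.8988
Cpl = (mean - LSL) / (3*sigma) = (100.82 - 99.5) / (3*2.7) = 0.1630
Cpk = min(Cpu, Cpl) = 0.1630

0.1630


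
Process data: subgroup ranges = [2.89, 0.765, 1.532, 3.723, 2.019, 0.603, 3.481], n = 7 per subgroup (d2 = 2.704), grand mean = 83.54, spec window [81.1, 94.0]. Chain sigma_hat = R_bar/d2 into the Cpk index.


R_bar = (2.89 + 0.765 + 1.532 + 3.723 + 2.019 + 0.603 + 3.481) / 7 = 2.1447143
sigma = R_bar / d2 = 2.1447143 / 2.704 = 0.79316357
Cp = (USL - LSL)/(6*sigma) = (94.0 - 81.1)/(6*0.79316357) = 2.7107
Cpu = (94.0 - 83.54)/(3*0.79316357) = 4.3959
Cpl = (83.54 - 81.1)/(3*0.79316357) = 1.0254
Cpk = min(Cpu, Cpl) = 1.0254

1.0254


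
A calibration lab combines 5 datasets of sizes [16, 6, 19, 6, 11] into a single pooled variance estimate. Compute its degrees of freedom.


nu = sum_i (n_i - 1)
nu = ((16 - 1) + (6 - 1) + (19 - 1) + (6 - 1) + (11 - 1))
nu = 15 + 5 + 18 + 5 + 10
nu = 53

53


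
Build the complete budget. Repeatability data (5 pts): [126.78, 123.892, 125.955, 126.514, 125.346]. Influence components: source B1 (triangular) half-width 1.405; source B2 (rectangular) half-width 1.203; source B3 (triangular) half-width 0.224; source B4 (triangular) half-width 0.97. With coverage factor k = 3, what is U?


mean = (126.78 + 123.892 + 125.955 + 126.514 + 125.346) / 5 = 125.6974
s = sqrt(sum((x - mean)^2)/(n-1)) = 1.1498008
u_A = s / sqrt(n) = 1.1498008 / sqrt(5) = 0.51420655
u_B1 = 1.405 / sqrt(6) = 0.57358885
u_B2 = 1.203 / sqrt(3) = 0.69455237
u_B3 = 0.224 / sqrt(6) = 0.091447617
u_B4 = 0.97 / sqrt(6) = 0.39600084
uc = sqrt(0.51420655^2 + 0.57358885^2 + 0.69455237^2 + 0.091447617^2 + 0.39600084^2) = 1.1139995
U = k * uc = 3 * 1.1139995
U = 3.3420

3.3420


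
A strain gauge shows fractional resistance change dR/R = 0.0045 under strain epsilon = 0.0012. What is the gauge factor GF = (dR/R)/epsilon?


GF = (dR/R) / epsilon
= 0.0045 / 0.0012
= 3.7500

3.7500


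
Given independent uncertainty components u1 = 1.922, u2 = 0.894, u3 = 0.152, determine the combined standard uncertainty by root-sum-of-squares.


uc = sqrt(1.922^2 + 0.894^2 + 0.152^2)
uc = sqrt(4.516424)
uc = 2.1252

2.1252


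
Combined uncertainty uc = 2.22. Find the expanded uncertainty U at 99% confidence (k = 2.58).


U = k * uc
U = 2.58 * 2.22
U = 5.7276

5.7276


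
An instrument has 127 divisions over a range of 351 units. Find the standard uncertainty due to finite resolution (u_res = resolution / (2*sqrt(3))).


resolution = range / divisions
resolution = 351 / 127 = 2.7637795
u_res = resolution / (2*sqrt(3))
u_res = 2.7637795 / 3.4641016
u_res = 0.7978

0.7978


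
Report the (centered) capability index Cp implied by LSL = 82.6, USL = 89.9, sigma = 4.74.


Cp = (USL - LSL) / (6 * sigma)
= (89.9 - 82.6) / (6 * 4.74)
= 7.3000 / 28.4400
= 0.2567

0.2567


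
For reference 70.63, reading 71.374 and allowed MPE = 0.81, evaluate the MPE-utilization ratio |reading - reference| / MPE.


e = indication - reference = 71.374 - 70.63 = 0.7440
|e| = 0.7440
ratio = |e| / MPE = 0.7440 / 0.81
ratio = 0.9185

0.9185


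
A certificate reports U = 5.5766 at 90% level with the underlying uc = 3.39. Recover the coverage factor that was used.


k = U / uc
k = 5.5766 / 3.39
k = 1.645

1.645


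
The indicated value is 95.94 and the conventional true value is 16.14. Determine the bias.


Systematic error = measured - true
= 95.94 - 16.14
= 79.8000

79.8000


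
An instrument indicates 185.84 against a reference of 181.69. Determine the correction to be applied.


Correction = standard - reading
= 181.69 - 185.84
= -4.1500

-4.1500


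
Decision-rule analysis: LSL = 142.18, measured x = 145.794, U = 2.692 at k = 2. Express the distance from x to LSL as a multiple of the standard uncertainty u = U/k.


u = U / k = 2.692 / 2 = 1.346
margin = |LSL - x| = |142.18 - 145.794| = 3.614
z = margin / u = 3.614 / 1.346
z = 2.6850

2.6850


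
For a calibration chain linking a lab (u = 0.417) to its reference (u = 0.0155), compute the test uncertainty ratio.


TUR = u_lab / u_ref
= 0.417 / 0.0155
= 26.9032

26.9032


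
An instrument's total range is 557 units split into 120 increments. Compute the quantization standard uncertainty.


resolution = range / divisions
resolution = 557 / 120 = 4.6416667
u_res = resolution / (2*sqrt(3))
u_res = 4.6416667 / 3.4641016
u_res = 1.3399

1.3399


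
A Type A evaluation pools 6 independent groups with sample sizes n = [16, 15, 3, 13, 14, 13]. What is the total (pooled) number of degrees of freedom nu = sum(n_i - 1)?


nu = sum_i (n_i - 1)
nu = ((16 - 1) + (15 - 1) + (3 - 1) + (13 - 1) + (14 - 1) + (13 - 1))
nu = 15 + 14 + 2 + 12 + 13 + 12
nu = 68

68


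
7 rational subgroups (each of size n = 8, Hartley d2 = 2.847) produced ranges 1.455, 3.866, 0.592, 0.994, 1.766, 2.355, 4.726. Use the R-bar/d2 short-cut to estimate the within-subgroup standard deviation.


R_bar = (1.455 + 3.866 + 0.592 + 0.994 + 1.766 + 2.355 + 4.726) / 7
R_bar = 15.754 / 7 = 2.2505714
sigma_hat = R_bar / d2 = 2.2505714 / 2.847 = 0.7905

0.7905


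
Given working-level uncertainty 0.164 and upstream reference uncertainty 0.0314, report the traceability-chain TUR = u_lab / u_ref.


TUR = u_lab / u_ref
= 0.164 / 0.0314
= 5.2229

5.2229


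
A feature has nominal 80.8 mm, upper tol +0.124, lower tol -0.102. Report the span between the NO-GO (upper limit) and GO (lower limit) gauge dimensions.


GO = nominal - lower_tol (smallest hole = maximum material condition)
GO = 80.8 - 0.102 = 80.698
NO-GO = nominal + upper_tol (largest hole = least material condition)
NO-GO = 80.8 + 0.124 = 80.924
spread = NO-GO - GO = 80.924 - 80.698 = 0.2260

0.2260


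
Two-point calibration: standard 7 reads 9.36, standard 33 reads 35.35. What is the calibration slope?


slope = (y2 - y1) / (x2 - x1)
= (35.35 - 9.36) / (33 - 7)
= 25.9900 / 26
= 0.9996

0.9996


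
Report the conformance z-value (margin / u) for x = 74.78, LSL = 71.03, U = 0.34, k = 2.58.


u = U / k = 0.34 / 2.58 = 0.13178295
margin = |LSL - x| = |71.03 - 74.78| = 3.75
z = margin / u = 3.75 / 0.13178295
z = 28.4559

28.4559


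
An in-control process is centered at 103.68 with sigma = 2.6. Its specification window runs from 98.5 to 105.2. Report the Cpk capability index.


Cpu = (USL - mean) / (3*sigma) = (105.2 - 103.68) / (3*2.6) = 0.1949
Cpl = (mean - LSL) / (3*sigma) = (103.68 - 98.5) / (3*2.6) = 0.6641
Cpk = min(Cpu, Cpl) = 0.1949

0.1949


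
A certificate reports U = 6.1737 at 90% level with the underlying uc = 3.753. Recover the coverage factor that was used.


k = U / uc
k = 6.1737 / 3.753
k = 1.645

1.645


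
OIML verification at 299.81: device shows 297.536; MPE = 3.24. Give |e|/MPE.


e = indication - reference = 297.536 - 299.81 = -2.2740
|e| = 2.2740
ratio = |e| / MPE = 2.2740 / 3.24
ratio = 0.7019

0.7019


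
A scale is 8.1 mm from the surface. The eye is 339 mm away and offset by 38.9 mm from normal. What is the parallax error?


error = h * offset / d
= 8.1 * 38.9 / 339
= 0.9295

0.9295


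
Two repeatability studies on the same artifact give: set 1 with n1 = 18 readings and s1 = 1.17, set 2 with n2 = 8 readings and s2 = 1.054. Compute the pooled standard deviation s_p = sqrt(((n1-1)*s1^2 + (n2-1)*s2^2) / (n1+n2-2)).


s_p = sqrt(((n1-1)*s1^2 + (n2-1)*s2^2) / (n1+n2-2))
numerator = (18-1)*1.17^2 + (8-1)*1.054^2 = 23.2713 + 7.776412 = 31.047712
denominator = 18 + 8 - 2 = 24
s_p^2 = 31.047712 / 24 = 1.2936547
s_p = sqrt(1.2936547) = 1.1374

1.1374


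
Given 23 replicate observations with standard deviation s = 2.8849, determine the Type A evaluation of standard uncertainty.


u_A = s / sqrt(n)
u_A = 2.8849 / sqrt(23)
u_A = 2.8849 / 4.7958315
u_A = 0.6015

0.6015


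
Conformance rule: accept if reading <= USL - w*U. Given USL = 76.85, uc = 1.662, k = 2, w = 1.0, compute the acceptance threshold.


U = k * uc = 2 * 1.662 = 3.324
guard band g = w * U = 1.0 * 3.324 = 3.324
AL = USL - g = 76.85 - 3.324
AL = 73.5260

73.5260


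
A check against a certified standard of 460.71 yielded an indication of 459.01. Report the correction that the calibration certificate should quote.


Correction = standard - reading
= 460.71 - 459.01
= 1.7000

1.7000


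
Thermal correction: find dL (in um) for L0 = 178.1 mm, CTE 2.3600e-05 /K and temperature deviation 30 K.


dL = L * alpha * dT
= 178.1 * 2.3600e-05 * 30
= 0.1260948 mm
dL_um = 0.1260948 * 1000 = 126.0948 um

126.0948


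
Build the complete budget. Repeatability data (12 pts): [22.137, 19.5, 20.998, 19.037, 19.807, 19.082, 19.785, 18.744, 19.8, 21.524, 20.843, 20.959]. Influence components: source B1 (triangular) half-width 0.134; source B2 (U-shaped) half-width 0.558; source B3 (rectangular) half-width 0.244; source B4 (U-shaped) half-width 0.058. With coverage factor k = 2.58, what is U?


mean = (22.137 + 19.5 + 20.998 + 19.037 + 19.807 + 19.082 + 19.785 + 18.744 + 19.8 + 21.524 + 20.843 + 20.959) / 12 = 20.18466667
s = sqrt(sum((x - mean)^2)/(n-1)) = 1.0798805
u_A = s / sqrt(n) = 1.0798805 / sqrt(12) = 0.31173465
u_B1 = 0.134 / sqrt(6) = 0.054705271
u_B2 = 0.558 / sqrt(2) = 0.39456558
u_B3 = 0.244 / sqrt(3) = 0.14087347
u_B4 = 0.058 / sqrt(2) = 0.041012193
uc = sqrt(0.31173465^2 + 0.054705271^2 + 0.39456558^2 + 0.14087347^2 + 0.041012193^2) = 0.52666924
U = k * uc = 2.58 * 0.52666924
U = 1.3588

1.3588


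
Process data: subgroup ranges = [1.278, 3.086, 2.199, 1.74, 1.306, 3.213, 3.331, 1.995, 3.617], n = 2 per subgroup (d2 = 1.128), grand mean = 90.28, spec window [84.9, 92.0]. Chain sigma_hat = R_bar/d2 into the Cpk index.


R_bar = (1.278 + 3.086 + 2.199 + 1.74 + 1.306 + 3.213 + 3.331 + 1.995 + 3.617) / 9 = 2.4183333
sigma = R_bar / d2 = 2.4183333 / 1.128 = 2.1439125
Cp = (USL - LSL)/(6*sigma) = (92.0 - 84.9)/(6*2.1439125) = 0.5520
Cpu = (92.0 - 90.28)/(3*2.1439125) = 0.2674
Cpl = (90.28 - 84.9)/(3*2.1439125) = 0.8365
Cpk = min(Cpu, Cpl) = 0.2674

0.2674


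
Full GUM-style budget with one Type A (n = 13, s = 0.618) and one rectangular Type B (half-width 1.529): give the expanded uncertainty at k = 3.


u_A = s / sqrt(n) = 0.618 / sqrt(13) = 0.17140236
u_B = half_width / sqrt(3) = 1.529 / sqrt(3) = 0.88276856
uc = sqrt(u_A^2 + u_B^2) = sqrt(0.17140236^2 + 0.88276856^2) = 0.89925475
U = k * uc = 3 * 0.89925475
U = 2.6978

2.6978


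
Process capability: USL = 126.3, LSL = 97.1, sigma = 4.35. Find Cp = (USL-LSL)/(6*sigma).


Cp = (USL - LSL) / (6 * sigma)
= (126.3 - 97.1) / (6 * 4.35)
= 29.2000 / 26.1000
= 1.1188

1.1188


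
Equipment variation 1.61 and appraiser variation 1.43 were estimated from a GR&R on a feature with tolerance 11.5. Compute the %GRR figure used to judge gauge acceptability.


GRR = sqrt(EV^2 + AV^2) = sqrt(1.61^2 + 1.43^2) = 2.1533695
%GRR = GRR / tol * 100 = 2.1533695 / 11.5 * 100
%GRR = 18.7250

18.7250


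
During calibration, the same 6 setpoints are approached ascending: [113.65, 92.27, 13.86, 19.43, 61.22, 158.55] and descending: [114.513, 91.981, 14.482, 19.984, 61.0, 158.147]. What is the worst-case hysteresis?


|113.65 - 114.513| = 0.8630
|92.27 - 91.981| = 0.2890
|13.86 - 14.482| = 0.6220
|19.43 - 19.984| = 0.5540
|61.22 - 61.0| = 0.2200
|158.55 - 158.147| = 0.4030
hysteresis = max(diffs) = 0.8630

0.8630


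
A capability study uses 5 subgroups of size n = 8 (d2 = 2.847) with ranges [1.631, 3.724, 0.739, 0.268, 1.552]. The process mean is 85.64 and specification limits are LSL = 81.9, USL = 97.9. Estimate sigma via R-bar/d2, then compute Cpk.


R_bar = (1.631 + 3.724 + 0.739 + 0.268 + 1.552) / 5 = 1.5828
sigma = R_bar / d2 = 1.5828 / 2.847 = 0.55595364
Cp = (USL - LSL)/(6*sigma) = (97.9 - 81.9)/(6*0.55595364) = 4.7966
Cpu = (97.9 - 85.64)/(3*0.55595364) = 7.3507
Cpl = (85.64 - 81.9)/(3*0.55595364) = 2.2424
Cpk = min(Cpu, Cpl) = 2.2424

2.2424


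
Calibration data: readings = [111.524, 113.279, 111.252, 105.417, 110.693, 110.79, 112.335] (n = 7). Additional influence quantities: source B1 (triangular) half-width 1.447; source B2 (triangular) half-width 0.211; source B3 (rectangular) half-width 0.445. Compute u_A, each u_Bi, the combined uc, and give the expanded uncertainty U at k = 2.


mean = (111.524 + 113.279 + 111.252 + 105.417 + 110.693 + 110.79 + 112.335) / 7 = 110.7557143
s = sqrt(sum((x - mean)^2)/(n-1)) = 2.5233792
u_A = s / sqrt(n) = 2.5233792 / sqrt(7) = 0.95374769
u_B1 = 1.447 / sqrt(6) = 0.59073528
u_B2 = 0.211 / sqrt(6) = 0.086140389
u_B3 = 0.445 / sqrt(3) = 0.25692087
uc = sqrt(0.95374769^2 + 0.59073528^2 + 0.086140389^2 + 0.25692087^2) = 1.1541366
U = k * uc = 2 * 1.1541366
U = 2.3083

2.3083


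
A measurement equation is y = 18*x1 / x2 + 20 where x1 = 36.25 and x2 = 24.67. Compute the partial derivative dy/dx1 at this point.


y = 18*x1 / x2 + 20
dy/dx1 = 18/x2
Evaluate at x2 = 24.67: c1 = 18 / 24.67
c1 = 0.7296

0.7296


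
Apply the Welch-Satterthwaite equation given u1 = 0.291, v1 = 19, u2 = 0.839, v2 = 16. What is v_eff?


uc = sqrt(u1^2 + u2^2) = sqrt(0.291^2 + 0.839^2) = 0.88803266
v_eff = uc^4 / (u1^4/v1 + u2^4/v2)
= 0.88803266^4 / (0.291^4/19 + 0.839^4/16)
= 0.62189312 / 0.031346463
v_eff = 19.8393

19.8393


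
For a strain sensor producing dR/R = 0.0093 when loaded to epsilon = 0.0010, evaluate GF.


GF = (dR/R) / epsilon
= 0.0093 / 0.0010
= 9.3000

9.3000


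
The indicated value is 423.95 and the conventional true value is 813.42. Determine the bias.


Systematic error = measured - true
= 423.95 - 813.42
= -389.4700

-389.4700


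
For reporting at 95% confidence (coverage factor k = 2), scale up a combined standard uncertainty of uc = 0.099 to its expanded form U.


U = k * uc
U = 2 * 0.099
U = 0.1980

0.1980


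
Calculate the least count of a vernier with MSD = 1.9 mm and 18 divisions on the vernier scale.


LC = MSD / n_div
= 1.9 / 18
= 0.1056

0.1056


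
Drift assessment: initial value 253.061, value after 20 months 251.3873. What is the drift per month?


rate = (v2 - v1) / months
= (251.3873 - 253.061) / 20
= -1.6737 / 20
= -0.0837

-0.0837


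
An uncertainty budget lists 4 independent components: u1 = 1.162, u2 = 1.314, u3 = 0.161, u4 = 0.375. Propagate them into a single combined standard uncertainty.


uc = sqrt(1.162^2 + 1.314^2 + 0.161^2 + 0.375^2)
uc = sqrt(3.243386)
uc = 1.8009

1.8009


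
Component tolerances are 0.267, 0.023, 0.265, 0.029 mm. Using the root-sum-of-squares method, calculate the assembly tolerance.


RSS = sqrt(0.267^2 + 0.023^2 + 0.265^2 + 0.029^2)
= sqrt(0.142884)
= 0.3780

0.3780


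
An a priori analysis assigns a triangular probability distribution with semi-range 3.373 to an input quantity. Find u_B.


u_B = half_width / sqrt(6)
u_B = 3.373 / 2.4494897
u_B = 1.3770

1.3770


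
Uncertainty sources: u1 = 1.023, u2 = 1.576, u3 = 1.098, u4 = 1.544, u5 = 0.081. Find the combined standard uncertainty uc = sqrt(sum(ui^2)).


uc = sqrt(1.023^2 + 1.576^2 + 1.098^2 + 1.544^2 + 0.081^2)
uc = sqrt(7.126406)
uc = 2.6695

2.6695


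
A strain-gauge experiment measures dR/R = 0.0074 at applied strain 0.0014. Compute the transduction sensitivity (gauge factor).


GF = (dR/R) / epsilon
= 0.0074 / 0.0014
= 5.2857

5.2857


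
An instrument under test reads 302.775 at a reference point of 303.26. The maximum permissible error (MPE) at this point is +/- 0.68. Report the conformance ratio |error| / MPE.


e = indication - reference = 302.775 - 303.26 = -0.4850
|e| = 0.4850
ratio = |e| / MPE = 0.4850 / 0.68
ratio = 0.7132

0.7132


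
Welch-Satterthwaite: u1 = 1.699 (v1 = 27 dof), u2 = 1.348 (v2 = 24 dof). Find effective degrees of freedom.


uc = sqrt(u1^2 + u2^2) = sqrt(1.699^2 + 1.348^2) = 2.1688027
v_eff = uc^4 / (u1^4/v1 + u2^4/v2)
= 2.1688027^4 / (1.699^4/27 + 1.348^4/24)
= 22.124842 / 0.44618762
v_eff = 49.5864

49.5864


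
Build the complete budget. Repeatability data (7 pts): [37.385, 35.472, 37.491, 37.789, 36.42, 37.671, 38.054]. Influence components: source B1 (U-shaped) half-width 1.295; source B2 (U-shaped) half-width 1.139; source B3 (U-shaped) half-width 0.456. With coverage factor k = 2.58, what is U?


mean = (37.385 + 35.472 + 37.491 + 37.789 + 36.42 + 37.671 + 38.054) / 7 = 37.18314286
s = sqrt(sum((x - mean)^2)/(n-1)) = 0.9137267
u_A = s / sqrt(n) = 0.9137267 / sqrt(7) = 0.34535623
u_B1 = 1.295 / sqrt(2) = 0.91570328
u_B2 = 1.139 / sqrt(2) = 0.80539462
u_B3 = 0.456 / sqrt(2) = 0.32244069
uc = sqrt(0.34535623^2 + 0.91570328^2 + 0.80539462^2 + 0.32244069^2) = 1.3078272
U = k * uc = 2.58 * 1.3078272
U = 3.3742

3.3742


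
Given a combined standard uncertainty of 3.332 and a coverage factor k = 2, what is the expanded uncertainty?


U = k * uc
U = 2 * 3.332
U = 6.6640

6.6640


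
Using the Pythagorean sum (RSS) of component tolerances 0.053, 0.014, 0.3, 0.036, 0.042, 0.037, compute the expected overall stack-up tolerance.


RSS = sqrt(0.053^2 + 0.014^2 + 0.3^2 + 0.036^2 + 0.042^2 + 0.037^2)
= sqrt(0.097434)
= 0.3121

0.3121


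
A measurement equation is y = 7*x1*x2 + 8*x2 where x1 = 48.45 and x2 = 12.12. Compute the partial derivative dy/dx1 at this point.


y = 7*x1*x2 + 8*x2
dy/dx1 = 7*x2
Evaluate at x2 = 12.12: c1 = 7 * 12.12
c1 = 84.8400

84.8400


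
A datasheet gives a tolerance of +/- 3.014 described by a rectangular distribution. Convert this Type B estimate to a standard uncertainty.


u_B = half_width / sqrt(3)
u_B = 3.014 / 1.7320508
u_B = 1.7401

1.7401


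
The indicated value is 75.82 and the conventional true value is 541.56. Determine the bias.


Systematic error = measured - true
= 75.82 - 541.56
= -465.7400

-465.7400


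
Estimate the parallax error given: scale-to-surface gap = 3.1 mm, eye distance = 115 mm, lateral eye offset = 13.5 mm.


error = h * offset / d
= 3.1 * 13.5 / 115
= 0.3639

0.3639


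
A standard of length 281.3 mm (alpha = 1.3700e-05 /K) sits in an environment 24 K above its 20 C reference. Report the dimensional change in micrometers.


dL = L * alpha * dT
= 281.3 * 1.3700e-05 * 24
= 0.0924914 mm
dL_um = 0.0924914 * 1000 = 92.4914 um

92.4914


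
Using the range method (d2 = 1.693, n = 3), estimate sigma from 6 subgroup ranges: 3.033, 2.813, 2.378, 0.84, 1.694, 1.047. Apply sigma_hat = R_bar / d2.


R_bar = (3.033 + 2.813 + 2.378 + 0.84 + 1.694 + 1.047) / 6
R_bar = 11.805 / 6 = 1.9675
sigma_hat = R_bar / d2 = 1.9675 / 1.693 = 1.1621

1.1621


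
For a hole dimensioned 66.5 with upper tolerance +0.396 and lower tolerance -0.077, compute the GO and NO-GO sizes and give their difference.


GO = nominal - lower_tol (smallest hole = maximum material condition)
GO = 66.5 - 0.077 = 66.423
NO-GO = nominal + upper_tol (largest hole = least material condition)
NO-GO = 66.5 + 0.396 = 66.896
spread = NO-GO - GO = 66.896 - 66.423 = 0.4730

0.4730


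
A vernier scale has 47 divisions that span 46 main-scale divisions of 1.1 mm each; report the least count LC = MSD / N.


LC = MSD / n_div
= 1.1 / 47
= 0.0234

0.0234


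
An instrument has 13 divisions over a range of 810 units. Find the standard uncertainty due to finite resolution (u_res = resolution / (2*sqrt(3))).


resolution = range / divisions
resolution = 810 / 13 = 62.307692
u_res = resolution / (2*sqrt(3))
u_res = 62.307692 / 3.4641016
u_res = 17.9867

17.9867


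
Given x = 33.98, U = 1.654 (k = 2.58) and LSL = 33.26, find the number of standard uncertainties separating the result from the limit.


u = U / k = 1.654 / 2.58 = 0.64108527
margin = |LSL - x| = |33.26 - 33.98| = 0.72
z = margin / u = 0.72 / 0.64108527
z = 1.1231

1.1231


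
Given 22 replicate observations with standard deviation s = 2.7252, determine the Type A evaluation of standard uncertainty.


u_A = s / sqrt(n)
u_A = 2.7252 / sqrt(22)
u_A = 2.7252 / 4.6904158
u_A = 0.5810

0.5810


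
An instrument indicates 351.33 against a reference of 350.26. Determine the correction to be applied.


Correction = standard - reading
= 350.26 - 351.33
= -1.0700

-1.0700


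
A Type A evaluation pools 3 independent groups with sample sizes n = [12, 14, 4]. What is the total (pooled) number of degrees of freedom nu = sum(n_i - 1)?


nu = sum_i (n_i - 1)
nu = ((12 - 1) + (14 - 1) + (4 - 1))
nu = 11 + 13 + 3
nu = 27

27


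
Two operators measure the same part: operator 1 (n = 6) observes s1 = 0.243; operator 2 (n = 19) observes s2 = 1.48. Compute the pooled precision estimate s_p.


s_p = sqrt(((n1-1)*s1^2 + (n2-1)*s2^2) / (n1+n2-2))
numerator = (6-1)*0.243^2 + (19-1)*1.48^2 = 0.295245 + 39.4272 = 39.722445
denominator = 6 + 19 - 2 = 23
s_p^2 = 39.722445 / 23 = 1.7270628
s_p = sqrt(1.7270628) = 1.3142

1.3142


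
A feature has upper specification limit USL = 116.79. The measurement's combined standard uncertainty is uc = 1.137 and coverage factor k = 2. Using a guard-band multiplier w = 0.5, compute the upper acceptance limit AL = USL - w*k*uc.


U = k * uc = 2 * 1.137 = 2.274
guard band g = w * U = 0.5 * 2.274 = 1.137
AL = USL - g = 116.79 - 1.137
AL = 115.6530

115.6530


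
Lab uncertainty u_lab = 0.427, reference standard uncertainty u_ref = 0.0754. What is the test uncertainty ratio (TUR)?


TUR = u_lab / u_ref
= 0.427 / 0.0754
= 5.6631

5.6631


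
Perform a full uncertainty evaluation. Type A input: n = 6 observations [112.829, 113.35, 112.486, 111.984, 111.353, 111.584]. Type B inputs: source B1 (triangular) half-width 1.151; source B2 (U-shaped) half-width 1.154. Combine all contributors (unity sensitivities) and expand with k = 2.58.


mean = (112.829 + 113.35 + 112.486 + 111.984 + 111.353 + 111.584) / 6 = 112.2643333
s = sqrt(sum((x - mean)^2)/(n-1)) = 0.76401902
u_A = s / sqrt(n) = 0.76401902 / sqrt(6) = 0.31190946
u_B1 = 1.151 / sqrt(6) = 0.46989378
u_B2 = 1.154 / sqrt(2) = 0.81600123
uc = sqrt(0.31190946^2 + 0.46989378^2 + 0.81600123^2) = 0.99194036
U = k * uc = 2.58 * 0.99194036
U = 2.5592

2.5592


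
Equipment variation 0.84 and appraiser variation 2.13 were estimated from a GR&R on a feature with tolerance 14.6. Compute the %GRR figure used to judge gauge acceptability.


GRR = sqrt(EV^2 + AV^2) = sqrt(0.84^2 + 2.13^2) = 2.2896506
%GRR = GRR / tol * 100 = 2.2896506 / 14.6 * 100
%GRR = 15.6825

15.6825


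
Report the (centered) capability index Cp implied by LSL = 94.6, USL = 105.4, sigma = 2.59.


Cp = (USL - LSL) / (6 * sigma)
= (105.4 - 94.6) / (6 * 2.59)
= 10.8000 / 15.5400
= 0.6950

0.6950


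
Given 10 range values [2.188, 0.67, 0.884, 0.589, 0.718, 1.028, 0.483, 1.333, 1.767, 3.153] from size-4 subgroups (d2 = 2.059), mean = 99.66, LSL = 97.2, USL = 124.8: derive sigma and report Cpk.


R_bar = (2.188 + 0.67 + 0.884 + 0.589 + 0.718 + 1.028 + 0.483 + 1.333 + 1.767 + 3.153) / 10 = 1.2813
sigma = R_bar / d2 = 1.2813 / 2.059 = 0.62229237
Cp = (USL - LSL)/(6*sigma) = (124.8 - 97.2)/(6*0.62229237) = 7.3920
Cpu = (124.8 - 99.66)/(3*0.62229237) = 13.4663
Cpl = (99.66 - 97.2)/(3*0.62229237) = 1.3177
Cpk = min(Cpu, Cpl) = 1.3177

1.3177


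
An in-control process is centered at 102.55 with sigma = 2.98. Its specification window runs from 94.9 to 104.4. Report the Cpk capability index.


Cpu = (USL - mean) / (3*sigma) = (104.4 - 102.55) / (3*2.98) = 0.2069
Cpl = (mean - LSL) / (3*sigma) = (102.55 - 94.9) / (3*2.98) = 0.8557
Cpk = min(Cpu, Cpl) = 0.2069

0.2069


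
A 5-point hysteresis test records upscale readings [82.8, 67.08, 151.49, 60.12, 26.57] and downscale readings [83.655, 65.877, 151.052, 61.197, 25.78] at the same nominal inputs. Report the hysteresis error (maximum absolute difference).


|82.8 - 83.655| = 0.8550
|67.08 - 65.877| = 1.2030
|151.49 - 151.052| = 0.4380
|60.12 - 61.197| = 1.0770
|26.57 - 25.78| = 0.7900
hysteresis = max(diffs) = 1.2030

1.2030
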